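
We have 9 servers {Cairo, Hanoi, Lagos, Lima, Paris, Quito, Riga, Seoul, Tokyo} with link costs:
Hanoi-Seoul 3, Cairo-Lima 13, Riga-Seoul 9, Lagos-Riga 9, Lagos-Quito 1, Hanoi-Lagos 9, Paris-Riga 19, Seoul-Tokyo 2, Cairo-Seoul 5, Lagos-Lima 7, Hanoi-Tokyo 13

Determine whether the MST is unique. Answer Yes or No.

Sort edges by weight, then run Kruskal:
Lagos-Quito (1): add — endpoints in different components.
Seoul-Tokyo (2): add — endpoints in different components.
Hanoi-Seoul (3): add — endpoints in different components.
Cairo-Seoul (5): add — endpoints in different components.
Lagos-Lima (7): add — endpoints in different components.
Hanoi-Lagos (9): add — endpoints in different components.
Lagos-Riga (9): add — endpoints in different components.
Riga-Seoul (9): skip — Seoul and Riga already connected.
Cairo-Lima (13): skip — Cairo and Lima already connected.
Hanoi-Tokyo (13): skip — Hanoi and Tokyo already connected.
Paris-Riga (19): add — endpoints in different components.
Non-tree edge Riga-Seoul has weight 9, equal to the heaviest edge on its tree cycle — swapping gives another MST of the same weight. Not unique.

No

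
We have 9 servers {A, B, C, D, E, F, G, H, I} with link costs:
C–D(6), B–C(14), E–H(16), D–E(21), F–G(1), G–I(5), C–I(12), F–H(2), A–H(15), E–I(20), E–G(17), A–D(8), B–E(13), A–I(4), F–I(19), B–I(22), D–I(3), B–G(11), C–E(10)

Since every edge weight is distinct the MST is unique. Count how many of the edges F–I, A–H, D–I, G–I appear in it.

Kruskal's algorithm — process edges by increasing weight (ties by edge label):
F–G (1): add — endpoints in different components.
F–H (2): add — endpoints in different components.
D–I (3): add — endpoints in different components.
A–I (4): add — endpoints in different components.
G–I (5): add — endpoints in different components.
C–D (6): add — endpoints in different components.
A–D (8): skip — A and D already connected.
C–E (10): add — endpoints in different components.
B–G (11): add — endpoints in different components.
MST edge set: {F–G, F–H, D–I, A–I, G–I, C–D, C–E, B–G}.
Of the listed edges, {D–I, G–I} are in the MST → 2.

2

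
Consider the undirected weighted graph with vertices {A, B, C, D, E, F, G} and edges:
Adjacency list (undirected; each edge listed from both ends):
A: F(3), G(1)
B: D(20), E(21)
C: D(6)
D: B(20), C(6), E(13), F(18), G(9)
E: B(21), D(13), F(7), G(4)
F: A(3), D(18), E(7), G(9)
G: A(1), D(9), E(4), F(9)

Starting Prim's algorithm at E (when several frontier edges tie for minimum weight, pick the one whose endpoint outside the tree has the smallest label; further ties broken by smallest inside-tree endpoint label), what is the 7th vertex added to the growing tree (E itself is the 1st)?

Grow the tree from E using Prim:
Step 1: frontier [E G 4, E F 7, D E 13, B E 21] → take E G (4); add G.
Step 2: frontier [E F 7, D E 13, B E 21, A G 1, D G 9, F G 9] → take A G (1); add A.
Step 3: frontier [A F 3, E F 7, D E 13, B E 21, D G 9, F G 9] → take A F (3); add F.
Step 4: frontier [D E 13, B E 21, D F 18, D G 9] → take D G (9); add D.
Step 5: frontier [C D 6, B D 20, B E 21] → take C D (6); add C.
Step 6: frontier [B D 20, B E 21] → take B D (20); add B.
Vertex order: E, G, A, F, D, C, B. The 7th vertex is B.

B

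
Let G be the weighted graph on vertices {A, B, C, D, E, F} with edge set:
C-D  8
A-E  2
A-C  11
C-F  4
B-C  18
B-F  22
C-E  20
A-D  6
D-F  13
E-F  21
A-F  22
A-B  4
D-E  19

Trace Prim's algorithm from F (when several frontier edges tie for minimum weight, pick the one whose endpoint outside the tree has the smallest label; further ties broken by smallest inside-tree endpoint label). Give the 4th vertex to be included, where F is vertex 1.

Prim's algorithm from F:
Step 1: cheapest edge leaving the tree is C-F (4); add C.
Step 2: cheapest edge leaving the tree is C-D (8); add D.
Step 3: cheapest edge leaving the tree is A-D (6); add A.
Step 4: cheapest edge leaving the tree is A-E (2); add E.
Step 5: cheapest edge leaving the tree is A-B (4); add B.
Vertex order: F, C, D, A, E, B. The 4th vertex is A.

A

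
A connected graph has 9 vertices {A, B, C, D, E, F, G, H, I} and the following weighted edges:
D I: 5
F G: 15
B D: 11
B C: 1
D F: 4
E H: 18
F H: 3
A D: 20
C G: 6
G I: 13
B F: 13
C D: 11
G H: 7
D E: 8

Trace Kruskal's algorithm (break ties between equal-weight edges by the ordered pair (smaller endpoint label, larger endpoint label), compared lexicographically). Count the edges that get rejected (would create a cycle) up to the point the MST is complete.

6

Sort edges by weight, then run Kruskal:
B C (1): add — endpoints in different components.
F H (3): add — endpoints in different components.
D F (4): add — endpoints in different components.
D I (5): add — endpoints in different components.
C G (6): add — endpoints in different components.
G H (7): add — endpoints in different components.
D E (8): add — endpoints in different components.
B D (11): skip — B and D already connected.
C D (11): skip — C and D already connected.
B F (13): skip — B and F already connected.
G I (13): skip — G and I already connected.
F G (15): skip — F and G already connected.
E H (18): skip — E and H already connected.
A D (20): add — endpoints in different components.
Edges rejected before the tree was complete: 6.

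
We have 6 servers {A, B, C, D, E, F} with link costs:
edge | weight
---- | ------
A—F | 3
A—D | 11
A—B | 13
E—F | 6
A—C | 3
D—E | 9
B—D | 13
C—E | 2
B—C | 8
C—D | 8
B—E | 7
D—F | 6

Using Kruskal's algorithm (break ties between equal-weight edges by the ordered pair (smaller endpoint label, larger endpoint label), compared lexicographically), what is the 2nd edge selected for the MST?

Sort edges by weight, then run Kruskal:
C—E (2): add. Components now {A} {B} {C,E} {D} {F}
A—C (3): add. Components now {A,C,E} {B} {D} {F}
A—F (3): add. Components now {A,C,E,F} {B} {D}
D—F (6): add. Components now {A,C,D,E,F} {B}
E—F (6): skip — E and F already connected.
B—E (7): add. Components now {A,B,C,D,E,F}
The 2nd edge added is A—C.

A-C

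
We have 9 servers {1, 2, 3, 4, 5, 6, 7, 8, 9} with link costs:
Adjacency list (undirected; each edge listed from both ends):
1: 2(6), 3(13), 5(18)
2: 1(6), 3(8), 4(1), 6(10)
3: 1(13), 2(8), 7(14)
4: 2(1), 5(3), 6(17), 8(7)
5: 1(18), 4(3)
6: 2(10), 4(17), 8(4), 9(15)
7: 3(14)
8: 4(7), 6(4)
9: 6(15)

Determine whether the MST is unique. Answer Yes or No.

Yes

Kruskal's algorithm — process edges by increasing weight (ties by edge label):
2-4 (1): add — endpoints in different components.
4-5 (3): add — endpoints in different components.
6-8 (4): add — endpoints in different components.
1-2 (6): add — endpoints in different components.
4-8 (7): add — endpoints in different components.
2-3 (8): add — endpoints in different components.
2-6 (10): skip — 2 and 6 already connected.
1-3 (13): skip — 1 and 3 already connected.
3-7 (14): add — endpoints in different components.
6-9 (15): add — endpoints in different components.
Every non-tree edge has weight strictly greater than the heaviest edge on the tree path between its endpoints, so the MST is unique.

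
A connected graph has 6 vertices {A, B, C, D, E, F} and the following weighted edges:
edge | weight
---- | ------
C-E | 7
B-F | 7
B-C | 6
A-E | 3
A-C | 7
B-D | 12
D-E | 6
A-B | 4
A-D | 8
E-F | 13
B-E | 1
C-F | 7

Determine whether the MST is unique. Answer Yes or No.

Kruskal: consider edges lightest-first.
B-E (1): add. Components now {A} {B,E} {C} {D} {F}
A-E (3): add. Components now {A,B,E} {C} {D} {F}
A-B (4): skip — A and B already connected.
B-C (6): add. Components now {A,B,C,E} {D} {F}
D-E (6): add. Components now {A,B,C,D,E} {F}
A-C (7): skip — A and C already connected.
B-F (7): add. Components now {A,B,C,D,E,F}
Non-tree edge C-F has weight 7, equal to the heaviest edge on its tree cycle — swapping gives another MST of the same weight. Not unique.

No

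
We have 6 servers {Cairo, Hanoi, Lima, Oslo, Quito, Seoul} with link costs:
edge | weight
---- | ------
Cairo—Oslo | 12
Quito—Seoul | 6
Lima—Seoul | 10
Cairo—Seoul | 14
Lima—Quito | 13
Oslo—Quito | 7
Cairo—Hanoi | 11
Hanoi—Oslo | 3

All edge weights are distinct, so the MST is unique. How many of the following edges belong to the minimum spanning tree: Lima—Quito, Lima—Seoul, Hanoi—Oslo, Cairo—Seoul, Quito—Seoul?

3

Kruskal's algorithm — process edges by increasing weight (ties by edge label):
Hanoi—Oslo (3): add — endpoints in different components.
Quito—Seoul (6): add — endpoints in different components.
Oslo—Quito (7): add — endpoints in different components.
Lima—Seoul (10): add — endpoints in different components.
Cairo—Hanoi (11): add — endpoints in different components.
MST edge set: {Hanoi—Oslo, Quito—Seoul, Oslo—Quito, Lima—Seoul, Cairo—Hanoi}.
Of the listed edges, {Lima—Seoul, Hanoi—Oslo, Quito—Seoul} are in the MST → 3.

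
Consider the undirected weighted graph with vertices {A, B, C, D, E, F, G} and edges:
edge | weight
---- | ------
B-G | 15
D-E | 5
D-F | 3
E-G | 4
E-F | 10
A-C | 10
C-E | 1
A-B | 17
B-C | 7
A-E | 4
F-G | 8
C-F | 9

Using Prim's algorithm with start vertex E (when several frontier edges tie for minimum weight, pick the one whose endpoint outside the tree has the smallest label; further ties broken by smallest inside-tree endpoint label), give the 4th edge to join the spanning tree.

Grow the tree from E using Prim:
Step 1: frontier [C-E 1, A-E 4, E-G 4, D-E 5, E-F 10] → take C-E (1); add C.
Step 2: frontier [B-C 7, C-F 9, A-C 10, A-E 4, E-G 4, D-E 5, E-F 10] → take A-E (4); add A.
Step 3: frontier [A-B 17, B-C 7, C-F 9, E-G 4, D-E 5, E-F 10] → take E-G (4); add G.
Step 4: frontier [A-B 17, B-C 7, C-F 9, D-E 5, E-F 10, F-G 8, B-G 15] → take D-E (5); add D.
Step 5: frontier [A-B 17, B-C 7, C-F 9, D-F 3, E-F 10, F-G 8, B-G 15] → take D-F (3); add F.
Step 6: frontier [A-B 17, B-C 7, B-G 15] → take B-C (7); add B.
The 4th edge added is D-E.

D-E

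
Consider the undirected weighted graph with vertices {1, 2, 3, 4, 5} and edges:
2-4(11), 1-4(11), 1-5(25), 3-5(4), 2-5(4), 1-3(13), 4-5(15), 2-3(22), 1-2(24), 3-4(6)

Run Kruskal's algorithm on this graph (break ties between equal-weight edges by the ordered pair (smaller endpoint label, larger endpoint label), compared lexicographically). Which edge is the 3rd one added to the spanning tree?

3-4

Kruskal: consider edges lightest-first.
2-5 (4): add — endpoints in different components.
3-5 (4): add — endpoints in different components.
3-4 (6): add — endpoints in different components.
1-4 (11): add — endpoints in different components.
The 3rd edge added is 3-4.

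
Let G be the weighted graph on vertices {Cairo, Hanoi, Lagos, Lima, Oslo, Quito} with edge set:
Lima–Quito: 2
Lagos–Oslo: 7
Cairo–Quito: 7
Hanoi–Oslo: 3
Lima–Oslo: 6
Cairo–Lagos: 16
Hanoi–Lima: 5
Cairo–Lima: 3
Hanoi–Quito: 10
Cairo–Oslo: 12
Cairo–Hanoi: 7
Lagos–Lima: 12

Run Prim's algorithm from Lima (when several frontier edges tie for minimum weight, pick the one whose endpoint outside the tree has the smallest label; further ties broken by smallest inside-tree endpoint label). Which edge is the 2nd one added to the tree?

Cairo-Lima

Prim's algorithm from Lima:
Step 1: cheapest edge leaving the tree is Lima–Quito (2); add Quito.
Step 2: cheapest edge leaving the tree is Cairo–Lima (3); add Cairo.
Step 3: cheapest edge leaving the tree is Hanoi–Lima (5); add Hanoi.
Step 4: cheapest edge leaving the tree is Hanoi–Oslo (3); add Oslo.
Step 5: cheapest edge leaving the tree is Lagos–Oslo (7); add Lagos.
The 2nd edge added is Cairo–Lima.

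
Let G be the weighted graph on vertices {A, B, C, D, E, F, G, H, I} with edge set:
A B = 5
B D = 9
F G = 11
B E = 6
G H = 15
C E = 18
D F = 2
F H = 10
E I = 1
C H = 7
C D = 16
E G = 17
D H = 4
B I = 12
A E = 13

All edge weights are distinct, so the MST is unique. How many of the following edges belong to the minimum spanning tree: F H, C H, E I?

Kruskal's algorithm — process edges by increasing weight (ties by edge label):
E I (1): add — endpoints in different components.
D F (2): add — endpoints in different components.
D H (4): add — endpoints in different components.
A B (5): add — endpoints in different components.
B E (6): add — endpoints in different components.
C H (7): add — endpoints in different components.
B D (9): add — endpoints in different components.
F H (10): skip — F and H already connected.
F G (11): add — endpoints in different components.
MST edge set: {E I, D F, D H, A B, B E, C H, B D, F G}.
Of the listed edges, {C H, E I} are in the MST → 2.

2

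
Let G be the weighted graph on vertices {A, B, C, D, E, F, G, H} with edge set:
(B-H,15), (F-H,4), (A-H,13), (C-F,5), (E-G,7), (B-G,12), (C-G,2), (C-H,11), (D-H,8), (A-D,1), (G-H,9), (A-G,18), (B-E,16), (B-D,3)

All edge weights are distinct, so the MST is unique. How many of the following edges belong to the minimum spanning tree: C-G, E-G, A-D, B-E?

Kruskal's algorithm — process edges by increasing weight (ties by edge label):
A-D (1): add — endpoints in different components.
C-G (2): add — endpoints in different components.
B-D (3): add — endpoints in different components.
F-H (4): add — endpoints in different components.
C-F (5): add — endpoints in different components.
E-G (7): add — endpoints in different components.
D-H (8): add — endpoints in different components.
MST edge set: {A-D, C-G, B-D, F-H, C-F, E-G, D-H}.
Of the listed edges, {C-G, E-G, A-D} are in the MST → 3.

3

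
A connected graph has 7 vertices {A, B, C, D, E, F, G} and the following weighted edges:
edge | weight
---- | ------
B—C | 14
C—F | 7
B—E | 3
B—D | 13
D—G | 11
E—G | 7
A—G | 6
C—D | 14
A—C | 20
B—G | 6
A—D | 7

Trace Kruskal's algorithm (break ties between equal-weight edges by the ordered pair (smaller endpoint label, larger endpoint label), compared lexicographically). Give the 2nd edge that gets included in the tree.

A-G

Sort edges by weight, then run Kruskal:
B—E (3): add. Components now {A} {B,E} {C} {D} {F} {G}
A—G (6): add. Components now {A,G} {B,E} {C} {D} {F}
B—G (6): add. Components now {A,B,E,G} {C} {D} {F}
A—D (7): add. Components now {A,B,D,E,G} {C} {F}
C—F (7): add. Components now {A,B,D,E,G} {C,F}
E—G (7): skip — E and G already connected.
D—G (11): skip — D and G already connected.
B—D (13): skip — B and D already connected.
B—C (14): add. Components now {A,B,C,D,E,F,G}
The 2nd edge added is A—G.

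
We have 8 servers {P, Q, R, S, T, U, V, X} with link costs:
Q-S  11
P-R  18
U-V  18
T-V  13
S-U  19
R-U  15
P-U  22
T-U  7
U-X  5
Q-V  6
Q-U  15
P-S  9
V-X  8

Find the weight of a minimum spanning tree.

61

Grow the tree from V using Prim:
Step 1: cheapest edge leaving the tree is Q-V (6); add Q.
Step 2: cheapest edge leaving the tree is V-X (8); add X.
Step 3: cheapest edge leaving the tree is U-X (5); add U.
Step 4: cheapest edge leaving the tree is T-U (7); add T.
Step 5: cheapest edge leaving the tree is Q-S (11); add S.
Step 6: cheapest edge leaving the tree is P-S (9); add P.
Step 7: cheapest edge leaving the tree is R-U (15); add R.
MST edges: Q-V, V-X, U-X, T-U, Q-S, P-S, R-U; total weight 6+8+5+7+11+9+15 = 61.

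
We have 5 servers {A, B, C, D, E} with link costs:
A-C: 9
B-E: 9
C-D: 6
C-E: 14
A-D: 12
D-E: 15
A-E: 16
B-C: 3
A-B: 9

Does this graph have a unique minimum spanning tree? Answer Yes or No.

Sort edges by weight, then run Kruskal:
B-C (3): add. Components now {A} {B,C} {D} {E}
C-D (6): add. Components now {A} {B,C,D} {E}
A-B (9): add. Components now {A,B,C,D} {E}
A-C (9): skip — A and C already connected.
B-E (9): add. Components now {A,B,C,D,E}
Non-tree edge A-C has weight 9, equal to the heaviest edge on its tree cycle — swapping gives another MST of the same weight. Not unique.

No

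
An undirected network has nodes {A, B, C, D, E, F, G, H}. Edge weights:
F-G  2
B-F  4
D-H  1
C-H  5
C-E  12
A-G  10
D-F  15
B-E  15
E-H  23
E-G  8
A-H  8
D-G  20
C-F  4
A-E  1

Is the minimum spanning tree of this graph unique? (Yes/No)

Kruskal: consider edges lightest-first.
A-E (1): add — endpoints in different components.
D-H (1): add — endpoints in different components.
F-G (2): add — endpoints in different components.
B-F (4): add — endpoints in different components.
C-F (4): add — endpoints in different components.
C-H (5): add — endpoints in different components.
A-H (8): add — endpoints in different components.
Non-tree edge E-G has weight 8, equal to the heaviest edge on its tree cycle — swapping gives another MST of the same weight. Not unique.

No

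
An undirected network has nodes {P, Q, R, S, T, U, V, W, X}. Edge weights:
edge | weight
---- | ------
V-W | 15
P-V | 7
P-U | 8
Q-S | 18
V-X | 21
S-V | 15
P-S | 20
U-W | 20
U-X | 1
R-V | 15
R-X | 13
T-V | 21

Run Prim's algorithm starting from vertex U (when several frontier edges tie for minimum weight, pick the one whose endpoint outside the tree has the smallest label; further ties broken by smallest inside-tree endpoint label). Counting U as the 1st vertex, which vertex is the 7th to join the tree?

Prim's algorithm from U:
Step 1: frontier [U-X 1, P-U 8, U-W 20] → take U-X (1); add X.
Step 2: frontier [P-U 8, U-W 20, R-X 13, V-X 21] → take P-U (8); add P.
Step 3: frontier [P-V 7, P-S 20, U-W 20, R-X 13, V-X 21] → take P-V (7); add V.
Step 4: frontier [P-S 20, U-W 20, R-V 15, S-V 15, V-W 15, T-V 21, R-X 13] → take R-X (13); add R.
Step 5: frontier [P-S 20, U-W 20, S-V 15, V-W 15, T-V 21] → take S-V (15); add S.
Step 6: frontier [Q-S 18, U-W 20, V-W 15, T-V 21] → take V-W (15); add W.
Step 7: frontier [Q-S 18, T-V 21] → take Q-S (18); add Q.
Step 8: frontier [T-V 21] → take T-V (21); add T.
Vertex order: U, X, P, V, R, S, W, Q, T. The 7th vertex is W.

W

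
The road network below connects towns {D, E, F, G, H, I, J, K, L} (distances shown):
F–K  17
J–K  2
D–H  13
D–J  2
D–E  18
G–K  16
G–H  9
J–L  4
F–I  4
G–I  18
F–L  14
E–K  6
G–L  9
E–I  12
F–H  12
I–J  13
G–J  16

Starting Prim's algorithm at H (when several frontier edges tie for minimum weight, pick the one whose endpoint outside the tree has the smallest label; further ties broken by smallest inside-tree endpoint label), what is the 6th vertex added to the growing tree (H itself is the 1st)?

K

Prim, starting at H.
Step 1: cheapest edge leaving the tree is G–H (9); add G.
Step 2: cheapest edge leaving the tree is G–L (9); add L.
Step 3: cheapest edge leaving the tree is J–L (4); add J.
Step 4: cheapest edge leaving the tree is D–J (2); add D.
Step 5: cheapest edge leaving the tree is J–K (2); add K.
Step 6: cheapest edge leaving the tree is E–K (6); add E.
Step 7: cheapest edge leaving the tree is F–H (12); add F.
Step 8: cheapest edge leaving the tree is F–I (4); add I.
Vertex order: H, G, L, J, D, K, E, F, I. The 6th vertex is K.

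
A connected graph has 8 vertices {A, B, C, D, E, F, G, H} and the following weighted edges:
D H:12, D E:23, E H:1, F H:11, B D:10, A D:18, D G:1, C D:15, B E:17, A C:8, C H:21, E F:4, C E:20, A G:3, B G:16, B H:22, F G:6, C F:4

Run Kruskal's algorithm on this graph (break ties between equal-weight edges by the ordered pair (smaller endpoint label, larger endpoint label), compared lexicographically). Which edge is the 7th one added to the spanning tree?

Sort edges by weight, then run Kruskal:
D G (1): add — endpoints in different components.
E H (1): add — endpoints in different components.
A G (3): add — endpoints in different components.
C F (4): add — endpoints in different components.
E F (4): add — endpoints in different components.
F G (6): add — endpoints in different components.
A C (8): skip — A and C already connected.
B D (10): add — endpoints in different components.
The 7th edge added is B D.

B-D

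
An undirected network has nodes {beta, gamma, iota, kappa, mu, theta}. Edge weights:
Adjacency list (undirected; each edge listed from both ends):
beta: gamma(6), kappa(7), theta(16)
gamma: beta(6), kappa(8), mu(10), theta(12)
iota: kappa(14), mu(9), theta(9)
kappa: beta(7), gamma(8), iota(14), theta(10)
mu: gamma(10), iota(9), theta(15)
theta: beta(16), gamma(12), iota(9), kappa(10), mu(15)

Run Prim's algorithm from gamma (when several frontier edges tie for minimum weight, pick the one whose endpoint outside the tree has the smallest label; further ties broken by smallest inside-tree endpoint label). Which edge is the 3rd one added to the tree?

gamma-mu

Grow the tree from gamma using Prim:
Step 1: frontier [beta–gamma 6, gamma–kappa 8, gamma–mu 10, gamma–theta 12] → take beta–gamma (6); add beta.
Step 2: frontier [beta–kappa 7, beta–theta 16, gamma–kappa 8, gamma–mu 10, gamma–theta 12] → take beta–kappa (7); add kappa.
Step 3: frontier [beta–theta 16, gamma–mu 10, gamma–theta 12, kappa–theta 10, iota–kappa 14] → take gamma–mu (10); add mu.
Step 4: frontier [beta–theta 16, gamma–theta 12, kappa–theta 10, iota–kappa 14, iota–mu 9, mu–theta 15] → take iota–mu (9); add iota.
Step 5: frontier [beta–theta 16, gamma–theta 12, iota–theta 9, kappa–theta 10, mu–theta 15] → take iota–theta (9); add theta.
The 3rd edge added is gamma–mu.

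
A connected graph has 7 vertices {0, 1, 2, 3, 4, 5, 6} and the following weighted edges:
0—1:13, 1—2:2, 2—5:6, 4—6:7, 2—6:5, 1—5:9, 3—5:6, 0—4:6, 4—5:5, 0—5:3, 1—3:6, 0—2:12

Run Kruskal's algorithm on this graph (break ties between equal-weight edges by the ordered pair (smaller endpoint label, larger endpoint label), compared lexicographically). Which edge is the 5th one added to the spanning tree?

1-3

Kruskal: consider edges lightest-first.
1—2 (2): add — endpoints in different components.
0—5 (3): add — endpoints in different components.
2—6 (5): add — endpoints in different components.
4—5 (5): add — endpoints in different components.
0—4 (6): skip — 0 and 4 already connected.
1—3 (6): add — endpoints in different components.
2—5 (6): add — endpoints in different components.
The 5th edge added is 1—3.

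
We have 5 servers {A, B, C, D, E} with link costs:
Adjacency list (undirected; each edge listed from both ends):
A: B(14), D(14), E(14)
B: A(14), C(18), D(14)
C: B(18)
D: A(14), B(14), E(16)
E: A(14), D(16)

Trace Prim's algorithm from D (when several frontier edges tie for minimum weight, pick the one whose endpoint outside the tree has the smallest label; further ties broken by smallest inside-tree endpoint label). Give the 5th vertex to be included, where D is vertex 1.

C

Prim's algorithm from D:
Step 1: cheapest edge leaving the tree is A-D (14); add A.
Step 2: cheapest edge leaving the tree is A-B (14); add B.
Step 3: cheapest edge leaving the tree is A-E (14); add E.
Step 4: cheapest edge leaving the tree is B-C (18); add C.
Vertex order: D, A, B, E, C. The 5th vertex is C.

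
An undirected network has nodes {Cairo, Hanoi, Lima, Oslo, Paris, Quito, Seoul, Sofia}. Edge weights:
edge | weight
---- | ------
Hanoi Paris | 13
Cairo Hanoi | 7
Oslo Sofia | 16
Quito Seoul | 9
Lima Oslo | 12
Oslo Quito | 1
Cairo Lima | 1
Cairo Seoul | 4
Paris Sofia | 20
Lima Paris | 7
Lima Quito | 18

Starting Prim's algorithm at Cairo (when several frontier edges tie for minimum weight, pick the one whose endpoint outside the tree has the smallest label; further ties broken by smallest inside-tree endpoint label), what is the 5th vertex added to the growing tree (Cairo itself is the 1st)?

Grow the tree from Cairo using Prim:
Step 1: cheapest edge leaving the tree is Cairo Lima (1); add Lima.
Step 2: cheapest edge leaving the tree is Cairo Seoul (4); add Seoul.
Step 3: cheapest edge leaving the tree is Cairo Hanoi (7); add Hanoi.
Step 4: cheapest edge leaving the tree is Lima Paris (7); add Paris.
Step 5: cheapest edge leaving the tree is Quito Seoul (9); add Quito.
Step 6: cheapest edge leaving the tree is Oslo Quito (1); add Oslo.
Step 7: cheapest edge leaving the tree is Oslo Sofia (16); add Sofia.
Vertex order: Cairo, Lima, Seoul, Hanoi, Paris, Quito, Oslo, Sofia. The 5th vertex is Paris.

Paris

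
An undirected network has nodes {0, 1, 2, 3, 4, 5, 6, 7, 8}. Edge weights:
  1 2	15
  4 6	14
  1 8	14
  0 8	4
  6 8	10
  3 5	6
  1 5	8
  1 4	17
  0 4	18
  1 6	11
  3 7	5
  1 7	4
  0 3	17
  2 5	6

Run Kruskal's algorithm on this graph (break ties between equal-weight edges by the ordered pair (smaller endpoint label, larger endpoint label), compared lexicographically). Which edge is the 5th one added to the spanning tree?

Kruskal: consider edges lightest-first.
0 8 (4): add — endpoints in different components.
1 7 (4): add — endpoints in different components.
3 7 (5): add — endpoints in different components.
2 5 (6): add — endpoints in different components.
3 5 (6): add — endpoints in different components.
1 5 (8): skip — 1 and 5 already connected.
6 8 (10): add — endpoints in different components.
1 6 (11): add — endpoints in different components.
1 8 (14): skip — 1 and 8 already connected.
4 6 (14): add — endpoints in different components.
The 5th edge added is 3 5.

3-5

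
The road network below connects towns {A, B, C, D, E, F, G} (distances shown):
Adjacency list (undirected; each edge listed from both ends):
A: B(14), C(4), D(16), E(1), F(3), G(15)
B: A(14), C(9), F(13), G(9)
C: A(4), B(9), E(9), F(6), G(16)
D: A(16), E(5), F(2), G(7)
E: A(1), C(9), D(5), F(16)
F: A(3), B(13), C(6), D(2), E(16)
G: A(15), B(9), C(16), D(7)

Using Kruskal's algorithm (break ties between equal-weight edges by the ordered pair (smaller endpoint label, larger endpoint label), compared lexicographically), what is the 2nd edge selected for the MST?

D-F

Kruskal's algorithm — process edges by increasing weight (ties by edge label):
A—E (1): add — endpoints in different components.
D—F (2): add — endpoints in different components.
A—F (3): add — endpoints in different components.
A—C (4): add — endpoints in different components.
D—E (5): skip — D and E already connected.
C—F (6): skip — C and F already connected.
D—G (7): add — endpoints in different components.
B—C (9): add — endpoints in different components.
The 2nd edge added is D—F.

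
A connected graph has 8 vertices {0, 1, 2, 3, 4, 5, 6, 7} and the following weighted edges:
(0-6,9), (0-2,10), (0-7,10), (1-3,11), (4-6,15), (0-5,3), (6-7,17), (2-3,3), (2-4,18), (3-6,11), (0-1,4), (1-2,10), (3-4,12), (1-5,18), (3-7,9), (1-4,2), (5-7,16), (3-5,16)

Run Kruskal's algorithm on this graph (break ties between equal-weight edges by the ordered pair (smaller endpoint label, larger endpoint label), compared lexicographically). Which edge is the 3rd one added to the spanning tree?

Kruskal: consider edges lightest-first.
1-4 (2): add — endpoints in different components.
0-5 (3): add — endpoints in different components.
2-3 (3): add — endpoints in different components.
0-1 (4): add — endpoints in different components.
0-6 (9): add — endpoints in different components.
3-7 (9): add — endpoints in different components.
0-2 (10): add — endpoints in different components.
The 3rd edge added is 2-3.

2-3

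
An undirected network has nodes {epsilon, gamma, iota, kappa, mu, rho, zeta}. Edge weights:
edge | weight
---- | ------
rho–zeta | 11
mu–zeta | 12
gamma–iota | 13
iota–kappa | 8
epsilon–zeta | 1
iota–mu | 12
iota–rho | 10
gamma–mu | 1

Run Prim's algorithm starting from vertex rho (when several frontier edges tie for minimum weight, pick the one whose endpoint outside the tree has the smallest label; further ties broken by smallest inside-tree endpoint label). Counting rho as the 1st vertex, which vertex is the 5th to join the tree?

epsilon

Prim, starting at rho.
Step 1: cheapest edge leaving the tree is iota–rho (10); add iota.
Step 2: cheapest edge leaving the tree is iota–kappa (8); add kappa.
Step 3: cheapest edge leaving the tree is rho–zeta (11); add zeta.
Step 4: cheapest edge leaving the tree is epsilon–zeta (1); add epsilon.
Step 5: cheapest edge leaving the tree is iota–mu (12); add mu.
Step 6: cheapest edge leaving the tree is gamma–mu (1); add gamma.
Vertex order: rho, iota, kappa, zeta, epsilon, mu, gamma. The 5th vertex is epsilon.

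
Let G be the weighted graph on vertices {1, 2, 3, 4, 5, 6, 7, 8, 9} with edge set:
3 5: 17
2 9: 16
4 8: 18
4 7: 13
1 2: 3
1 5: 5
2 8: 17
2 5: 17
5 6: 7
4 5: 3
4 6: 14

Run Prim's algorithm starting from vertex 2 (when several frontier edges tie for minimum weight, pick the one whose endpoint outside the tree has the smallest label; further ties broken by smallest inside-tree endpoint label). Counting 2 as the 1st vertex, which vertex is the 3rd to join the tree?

Grow the tree from 2 using Prim:
Step 1: frontier [1 2 3, 2 9 16, 2 5 17, 2 8 17] → take 1 2 (3); add 1.
Step 2: frontier [1 5 5, 2 9 16, 2 5 17, 2 8 17] → take 1 5 (5); add 5.
Step 3: frontier [2 9 16, 2 8 17, 4 5 3, 5 6 7, 3 5 17] → take 4 5 (3); add 4.
Step 4: frontier [2 9 16, 2 8 17, 4 7 13, 4 6 14, 4 8 18, 5 6 7, 3 5 17] → take 5 6 (7); add 6.
Step 5: frontier [2 9 16, 2 8 17, 4 7 13, 4 8 18, 3 5 17] → take 4 7 (13); add 7.
Step 6: frontier [2 9 16, 2 8 17, 4 8 18, 3 5 17] → take 2 9 (16); add 9.
Step 7: frontier [2 8 17, 4 8 18, 3 5 17] → take 3 5 (17); add 3.
Step 8: frontier [2 8 17, 4 8 18] → take 2 8 (17); add 8.
Vertex order: 2, 1, 5, 4, 6, 7, 9, 3, 8. The 3rd vertex is 5.

5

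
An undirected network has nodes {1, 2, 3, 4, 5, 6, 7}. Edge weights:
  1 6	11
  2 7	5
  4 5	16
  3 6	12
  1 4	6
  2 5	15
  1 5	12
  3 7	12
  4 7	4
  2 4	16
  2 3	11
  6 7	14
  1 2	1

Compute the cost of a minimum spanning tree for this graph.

44

Prim's algorithm from 4:
Step 1: cheapest edge leaving the tree is 4 7 (4); add 7.
Step 2: cheapest edge leaving the tree is 2 7 (5); add 2.
Step 3: cheapest edge leaving the tree is 1 2 (1); add 1.
Step 4: cheapest edge leaving the tree is 2 3 (11); add 3.
Step 5: cheapest edge leaving the tree is 1 6 (11); add 6.
Step 6: cheapest edge leaving the tree is 1 5 (12); add 5.
MST edges: 4 7, 2 7, 1 2, 2 3, 1 6, 1 5; total weight 4+5+1+11+11+12 = 44.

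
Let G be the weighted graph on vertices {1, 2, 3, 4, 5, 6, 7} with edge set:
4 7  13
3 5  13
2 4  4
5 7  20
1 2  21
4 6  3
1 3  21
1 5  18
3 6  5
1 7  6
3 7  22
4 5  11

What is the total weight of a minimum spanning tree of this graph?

42

Grow the tree from 5 using Prim:
Step 1: frontier [4 5 11, 3 5 13, 1 5 18, 5 7 20] → take 4 5 (11); add 4.
Step 2: frontier [4 6 3, 2 4 4, 4 7 13, 3 5 13, 1 5 18, 5 7 20] → take 4 6 (3); add 6.
Step 3: frontier [2 4 4, 4 7 13, 3 5 13, 1 5 18, 5 7 20, 3 6 5] → take 2 4 (4); add 2.
Step 4: frontier [1 2 21, 4 7 13, 3 5 13, 1 5 18, 5 7 20, 3 6 5] → take 3 6 (5); add 3.
Step 5: frontier [1 2 21, 1 3 21, 3 7 22, 4 7 13, 1 5 18, 5 7 20] → take 4 7 (13); add 7.
Step 6: frontier [1 2 21, 1 3 21, 1 5 18, 1 7 6] → take 1 7 (6); add 1.
MST edges: 4 5, 4 6, 2 4, 3 6, 4 7, 1 7; total weight 11+3+4+5+13+6 = 42.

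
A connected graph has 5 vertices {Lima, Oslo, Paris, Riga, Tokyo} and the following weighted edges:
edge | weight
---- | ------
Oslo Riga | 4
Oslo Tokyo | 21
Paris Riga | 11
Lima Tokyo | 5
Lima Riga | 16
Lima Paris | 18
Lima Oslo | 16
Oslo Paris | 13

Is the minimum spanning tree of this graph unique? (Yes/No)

No

Sort edges by weight, then run Kruskal:
Oslo Riga (4): add — endpoints in different components.
Lima Tokyo (5): add — endpoints in different components.
Paris Riga (11): add — endpoints in different components.
Oslo Paris (13): skip — Paris and Oslo already connected.
Lima Oslo (16): add — endpoints in different components.
Non-tree edge Lima Riga has weight 16, equal to the heaviest edge on its tree cycle — swapping gives another MST of the same weight. Not unique.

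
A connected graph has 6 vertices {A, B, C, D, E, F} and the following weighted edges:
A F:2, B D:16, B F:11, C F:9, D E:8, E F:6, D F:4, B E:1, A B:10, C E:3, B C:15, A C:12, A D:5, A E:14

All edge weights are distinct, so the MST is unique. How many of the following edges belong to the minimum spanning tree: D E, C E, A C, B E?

Sort edges by weight, then run Kruskal:
B E (1): add. Components now {A} {B,E} {C} {D} {F}
A F (2): add. Components now {A,F} {B,E} {C} {D}
C E (3): add. Components now {A,F} {B,C,E} {D}
D F (4): add. Components now {A,D,F} {B,C,E}
A D (5): skip — A and D already connected.
E F (6): add. Components now {A,B,C,D,E,F}
MST edge set: {B E, A F, C E, D F, E F}.
Of the listed edges, {C E, B E} are in the MST → 2.

2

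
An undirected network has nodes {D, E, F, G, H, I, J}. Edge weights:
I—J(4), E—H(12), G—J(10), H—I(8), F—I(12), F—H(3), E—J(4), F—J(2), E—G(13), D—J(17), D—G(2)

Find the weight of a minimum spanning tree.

Kruskal: consider edges lightest-first.
D—G (2): add — endpoints in different components.
F—J (2): add — endpoints in different components.
F—H (3): add — endpoints in different components.
E—J (4): add — endpoints in different components.
I—J (4): add — endpoints in different components.
H—I (8): skip — H and I already connected.
G—J (10): add — endpoints in different components.
MST edges: D—G, F—J, F—H, E—J, I—J, G—J; total weight 2+2+3+4+4+10 = 25.

25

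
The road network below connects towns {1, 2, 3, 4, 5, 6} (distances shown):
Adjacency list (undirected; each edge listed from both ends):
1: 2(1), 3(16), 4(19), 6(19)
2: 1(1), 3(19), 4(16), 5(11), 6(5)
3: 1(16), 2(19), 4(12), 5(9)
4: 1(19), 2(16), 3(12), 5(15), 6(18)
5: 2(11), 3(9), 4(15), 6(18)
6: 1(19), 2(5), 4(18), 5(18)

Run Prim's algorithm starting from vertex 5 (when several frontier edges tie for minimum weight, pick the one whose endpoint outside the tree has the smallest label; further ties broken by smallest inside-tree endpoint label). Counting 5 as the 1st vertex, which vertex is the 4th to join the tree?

1

Prim, starting at 5.
Step 1: cheapest edge leaving the tree is 3—5 (9); add 3.
Step 2: cheapest edge leaving the tree is 2—5 (11); add 2.
Step 3: cheapest edge leaving the tree is 1—2 (1); add 1.
Step 4: cheapest edge leaving the tree is 2—6 (5); add 6.
Step 5: cheapest edge leaving the tree is 3—4 (12); add 4.
Vertex order: 5, 3, 2, 1, 6, 4. The 4th vertex is 1.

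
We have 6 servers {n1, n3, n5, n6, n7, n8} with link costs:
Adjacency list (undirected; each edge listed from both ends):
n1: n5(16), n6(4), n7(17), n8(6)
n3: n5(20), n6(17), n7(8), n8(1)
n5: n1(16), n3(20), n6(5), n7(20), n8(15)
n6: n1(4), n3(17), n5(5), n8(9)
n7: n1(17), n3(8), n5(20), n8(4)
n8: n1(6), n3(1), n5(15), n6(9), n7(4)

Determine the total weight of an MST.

20

Kruskal: consider edges lightest-first.
n3–n8 (1): add. Components now {n5} {n6} {n3,n8} {n1} {n7}
n1–n6 (4): add. Components now {n5} {n1,n6} {n3,n8} {n7}
n7–n8 (4): add. Components now {n5} {n1,n6} {n3,n7,n8}
n5–n6 (5): add. Components now {n1,n5,n6} {n3,n7,n8}
n1–n8 (6): add. Components now {n1,n3,n5,n6,n7,n8}
MST edges: n3–n8, n1–n6, n7–n8, n5–n6, n1–n8; total weight 1+4+4+5+6 = 20.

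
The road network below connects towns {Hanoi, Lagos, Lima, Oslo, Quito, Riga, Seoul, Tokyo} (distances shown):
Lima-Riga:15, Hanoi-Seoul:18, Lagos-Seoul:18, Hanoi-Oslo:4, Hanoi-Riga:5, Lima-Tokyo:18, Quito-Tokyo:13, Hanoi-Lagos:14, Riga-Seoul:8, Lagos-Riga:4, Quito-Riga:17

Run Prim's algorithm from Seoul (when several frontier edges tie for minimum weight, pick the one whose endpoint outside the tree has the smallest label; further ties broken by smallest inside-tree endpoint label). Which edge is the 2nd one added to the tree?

Lagos-Riga

Grow the tree from Seoul using Prim:
Step 1: frontier [Riga-Seoul 8, Hanoi-Seoul 18, Lagos-Seoul 18] → take Riga-Seoul (8); add Riga.
Step 2: frontier [Lagos-Riga 4, Hanoi-Riga 5, Lima-Riga 15, Quito-Riga 17, Hanoi-Seoul 18, Lagos-Seoul 18] → take Lagos-Riga (4); add Lagos.
Step 3: frontier [Hanoi-Lagos 14, Hanoi-Riga 5, Lima-Riga 15, Quito-Riga 17, Hanoi-Seoul 18] → take Hanoi-Riga (5); add Hanoi.
Step 4: frontier [Hanoi-Oslo 4, Lima-Riga 15, Quito-Riga 17] → take Hanoi-Oslo (4); add Oslo.
Step 5: frontier [Lima-Riga 15, Quito-Riga 17] → take Lima-Riga (15); add Lima.
Step 6: frontier [Lima-Tokyo 18, Quito-Riga 17] → take Quito-Riga (17); add Quito.
Step 7: frontier [Lima-Tokyo 18, Quito-Tokyo 13] → take Quito-Tokyo (13); add Tokyo.
The 2nd edge added is Lagos-Riga.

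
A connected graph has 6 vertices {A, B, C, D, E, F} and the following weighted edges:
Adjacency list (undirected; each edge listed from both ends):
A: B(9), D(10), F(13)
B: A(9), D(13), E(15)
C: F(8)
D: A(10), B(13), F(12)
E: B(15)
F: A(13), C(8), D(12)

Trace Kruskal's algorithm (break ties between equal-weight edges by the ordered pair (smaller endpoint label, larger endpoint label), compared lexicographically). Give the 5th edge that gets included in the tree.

B-E

Kruskal: consider edges lightest-first.
C F (8): add. Components now {A} {B} {C,F} {D} {E}
A B (9): add. Components now {A,B} {C,F} {D} {E}
A D (10): add. Components now {A,B,D} {C,F} {E}
D F (12): add. Components now {A,B,C,D,F} {E}
A F (13): skip — A and F already connected.
B D (13): skip — B and D already connected.
B E (15): add. Components now {A,B,C,D,E,F}
The 5th edge added is B E.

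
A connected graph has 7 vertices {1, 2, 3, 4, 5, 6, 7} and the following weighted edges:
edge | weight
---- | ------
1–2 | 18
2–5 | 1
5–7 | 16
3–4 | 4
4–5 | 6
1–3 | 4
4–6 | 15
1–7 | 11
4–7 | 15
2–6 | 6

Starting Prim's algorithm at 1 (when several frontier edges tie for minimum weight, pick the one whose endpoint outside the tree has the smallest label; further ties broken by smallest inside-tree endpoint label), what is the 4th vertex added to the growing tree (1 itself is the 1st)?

Prim, starting at 1.
Step 1: cheapest edge leaving the tree is 1–3 (4); add 3.
Step 2: cheapest edge leaving the tree is 3–4 (4); add 4.
Step 3: cheapest edge leaving the tree is 4–5 (6); add 5.
Step 4: cheapest edge leaving the tree is 2–5 (1); add 2.
Step 5: cheapest edge leaving the tree is 2–6 (6); add 6.
Step 6: cheapest edge leaving the tree is 1–7 (11); add 7.
Vertex order: 1, 3, 4, 5, 2, 6, 7. The 4th vertex is 5.

5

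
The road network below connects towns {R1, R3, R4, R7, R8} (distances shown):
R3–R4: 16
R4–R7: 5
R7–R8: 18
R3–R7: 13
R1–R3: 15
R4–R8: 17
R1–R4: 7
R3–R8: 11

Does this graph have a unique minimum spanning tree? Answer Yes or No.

Yes

Kruskal: consider edges lightest-first.
R4–R7 (5): add — endpoints in different components.
R1–R4 (7): add — endpoints in different components.
R3–R8 (11): add — endpoints in different components.
R3–R7 (13): add — endpoints in different components.
Every non-tree edge has weight strictly greater than the heaviest edge on the tree path between its endpoints, so the MST is unique.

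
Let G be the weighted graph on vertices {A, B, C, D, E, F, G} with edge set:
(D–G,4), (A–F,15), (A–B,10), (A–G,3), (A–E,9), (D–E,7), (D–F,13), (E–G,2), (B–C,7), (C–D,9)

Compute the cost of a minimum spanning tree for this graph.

Prim's algorithm from E:
Step 1: cheapest edge leaving the tree is E–G (2); add G.
Step 2: cheapest edge leaving the tree is A–G (3); add A.
Step 3: cheapest edge leaving the tree is D–G (4); add D.
Step 4: cheapest edge leaving the tree is C–D (9); add C.
Step 5: cheapest edge leaving the tree is B–C (7); add B.
Step 6: cheapest edge leaving the tree is D–F (13); add F.
MST edges: E–G, A–G, D–G, C–D, B–C, D–F; total weight 2+3+4+9+7+13 = 38.

38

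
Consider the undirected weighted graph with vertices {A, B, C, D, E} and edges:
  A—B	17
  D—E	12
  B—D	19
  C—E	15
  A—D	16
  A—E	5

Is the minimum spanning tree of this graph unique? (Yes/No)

Kruskal's algorithm — process edges by increasing weight (ties by edge label):
A—E (5): add — endpoints in different components.
D—E (12): add — endpoints in different components.
C—E (15): add — endpoints in different components.
A—D (16): skip — A and D already connected.
A—B (17): add — endpoints in different components.
Every non-tree edge has weight strictly greater than the heaviest edge on the tree path between its endpoints, so the MST is unique.

Yes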